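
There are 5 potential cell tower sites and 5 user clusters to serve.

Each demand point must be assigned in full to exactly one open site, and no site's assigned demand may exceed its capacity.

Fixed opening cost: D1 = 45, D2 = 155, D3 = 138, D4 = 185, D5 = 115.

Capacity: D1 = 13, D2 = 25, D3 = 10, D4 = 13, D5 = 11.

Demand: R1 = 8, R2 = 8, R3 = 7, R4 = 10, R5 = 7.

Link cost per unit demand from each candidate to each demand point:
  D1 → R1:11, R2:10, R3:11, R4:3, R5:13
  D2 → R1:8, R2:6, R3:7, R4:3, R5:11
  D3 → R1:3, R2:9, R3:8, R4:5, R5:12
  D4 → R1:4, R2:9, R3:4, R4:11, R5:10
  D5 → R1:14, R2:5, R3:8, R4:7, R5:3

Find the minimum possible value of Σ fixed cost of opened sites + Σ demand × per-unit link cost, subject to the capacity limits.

527

Open {D1, D2, D5}; cheapest assignment that respects the capacities:
  D1 (cap 13, load 10): R4 — cost 10×3 = 30
  D2 (cap 25, load 23): R1, R2, R3 — cost 8×8 + 8×6 + 7×7 = 161
  D5 (cap 11, load 7): R5 — cost 7×3 = 21
  Shipping 212, fixed 315 → total 527.
  Any other capacity-feasible assignment to {D1, D2, D5} ships for at least 212.
Compare {D1, D2, D3}: its best feasible assignment gives total 566.
Compare {D2, D3, D5}: its best feasible assignment gives total 580.
Every other set of open sites that can feasibly serve all demand totals ≥ 566 even under its best assignment. Minimum: 527.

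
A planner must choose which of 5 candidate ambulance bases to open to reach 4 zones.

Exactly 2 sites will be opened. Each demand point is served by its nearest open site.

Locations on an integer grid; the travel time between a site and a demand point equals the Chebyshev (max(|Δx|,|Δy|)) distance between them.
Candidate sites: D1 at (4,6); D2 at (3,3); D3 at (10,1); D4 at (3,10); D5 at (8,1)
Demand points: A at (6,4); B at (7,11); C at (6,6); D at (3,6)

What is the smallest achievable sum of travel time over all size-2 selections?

9

Open {D1, D4}.
  A→D1 2, B→D4 4, C→D1 2, D→D1 1  ⇒ total 9.
Compare {D1, D2}: total 10.
Compare {D1, D3}: total 10.
No size-2 selection does better; minimum is 9.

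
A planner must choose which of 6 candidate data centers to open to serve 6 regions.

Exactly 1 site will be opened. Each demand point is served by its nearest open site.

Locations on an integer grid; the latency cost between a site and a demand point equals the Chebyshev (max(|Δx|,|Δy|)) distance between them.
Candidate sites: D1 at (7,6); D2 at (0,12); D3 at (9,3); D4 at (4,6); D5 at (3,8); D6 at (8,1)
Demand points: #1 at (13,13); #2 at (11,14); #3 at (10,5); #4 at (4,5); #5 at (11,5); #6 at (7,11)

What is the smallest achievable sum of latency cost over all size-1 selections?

30

Open {D1}.
  #1→D1 7, #2→D1 8, #3→D1 3, #4→D1 3, #5→D1 4, #6→D1 5  ⇒ total 30.
Compare {D4}: total 36.
Compare {D3}: total 38.
No size-1 selection does better; minimum is 30.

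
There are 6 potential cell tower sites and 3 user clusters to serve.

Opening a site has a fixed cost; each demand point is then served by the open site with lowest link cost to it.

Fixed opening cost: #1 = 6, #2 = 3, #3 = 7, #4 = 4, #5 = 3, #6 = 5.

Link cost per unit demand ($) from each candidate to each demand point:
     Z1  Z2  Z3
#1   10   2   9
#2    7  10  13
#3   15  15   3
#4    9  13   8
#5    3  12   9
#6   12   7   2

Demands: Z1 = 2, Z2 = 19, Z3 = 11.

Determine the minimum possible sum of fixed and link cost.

Open {#1, #5, #6}: assign each demand point to its cheapest open site.
  Z1→#5 2×3=6, Z2→#1 19×2=38, Z3→#6 11×2=22
  link cost 66, fixed 14 → total 80.
Compare {#1, #2, #5, #6}: link cost 66 + fixed 17 = 83.
Compare {#1, #4, #5, #6}: link cost 66 + fixed 18 = 84.
Compare {#1, #3, #5, #6}: link cost 66 + fixed 21 = 87.
All other subsets cost ≥ 83. Minimum total cost: 80.

80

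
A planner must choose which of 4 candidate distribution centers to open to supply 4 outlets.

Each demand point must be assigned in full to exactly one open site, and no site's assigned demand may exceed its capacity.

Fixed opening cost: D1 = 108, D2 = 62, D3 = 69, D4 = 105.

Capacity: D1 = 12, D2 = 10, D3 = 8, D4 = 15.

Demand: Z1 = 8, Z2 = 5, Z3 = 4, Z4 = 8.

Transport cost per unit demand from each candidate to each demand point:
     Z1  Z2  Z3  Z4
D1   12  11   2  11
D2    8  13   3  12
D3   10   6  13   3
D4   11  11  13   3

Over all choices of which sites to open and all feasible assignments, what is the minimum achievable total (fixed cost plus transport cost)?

390

Open {D1, D2, D3}; cheapest assignment that respects the capacities:
  D1 (cap 12, load 9): Z2, Z3 — cost 5×11 + 4×2 = 63
  D2 (cap 10, load 8): Z1 — cost 8×8 = 64
  D3 (cap 8, load 8): Z4 — cost 8×3 = 24
  Shipping 151, fixed 239 → total 390.
  Any other capacity-feasible assignment to {D1, D2, D3} ships for at least 151.
Compare {D1, D4}: its best feasible assignment gives total 396.
Compare {D2, D3, D4}: its best feasible assignment gives total 406.
Every other set of open sites that can feasibly serve all demand totals ≥ 396 even under its best assignment. Minimum: 390.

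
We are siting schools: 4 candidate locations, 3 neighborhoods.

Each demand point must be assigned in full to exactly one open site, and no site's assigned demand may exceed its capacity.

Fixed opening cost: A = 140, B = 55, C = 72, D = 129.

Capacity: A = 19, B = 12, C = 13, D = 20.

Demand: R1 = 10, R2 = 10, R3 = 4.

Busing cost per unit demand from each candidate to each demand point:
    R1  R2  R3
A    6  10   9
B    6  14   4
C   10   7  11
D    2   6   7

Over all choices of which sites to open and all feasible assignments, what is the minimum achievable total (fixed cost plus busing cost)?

Open {B, D}; cheapest assignment that respects the capacities:
  B (cap 12, load 4): R3 — cost 4×4 = 16
  D (cap 20, load 20): R1, R2 — cost 10×2 + 10×6 = 80
  Shipping 96, fixed 184 → total 280.
  Any other capacity-feasible assignment to {B, D} ships for at least 96.
Compare {C, D}: its best feasible assignment gives total 319.
Compare {B, C, D}: its best feasible assignment gives total 352.
Every other set of open sites that can feasibly serve all demand totals ≥ 319 even under its best assignment. Minimum: 280.

280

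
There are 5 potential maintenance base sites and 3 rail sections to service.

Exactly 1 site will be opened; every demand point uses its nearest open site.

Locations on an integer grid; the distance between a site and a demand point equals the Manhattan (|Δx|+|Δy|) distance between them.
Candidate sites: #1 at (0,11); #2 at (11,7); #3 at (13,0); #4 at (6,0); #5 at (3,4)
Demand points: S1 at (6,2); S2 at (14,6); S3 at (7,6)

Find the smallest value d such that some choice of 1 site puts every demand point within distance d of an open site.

10

Open {#2}.
  Farthest demand point is S1 at distance 10 (to #2); all others are ≤ 10.
With {#3} the worst case is 12.
With {#5} the worst case is 13.
No size-1 selection achieves below 10.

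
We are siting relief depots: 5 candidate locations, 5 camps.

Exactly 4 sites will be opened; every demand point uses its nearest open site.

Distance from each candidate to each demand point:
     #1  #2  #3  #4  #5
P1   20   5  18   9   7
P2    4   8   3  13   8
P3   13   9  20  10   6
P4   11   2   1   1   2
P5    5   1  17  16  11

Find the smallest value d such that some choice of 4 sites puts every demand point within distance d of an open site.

4

Open {P1, P2, P3, P4}.
  Farthest demand point is #1 at distance 4 (to P2); all others are ≤ 4.
With {P1, P2, P4, P5} the worst case is 4.
With {P2, P3, P4, P5} the worst case is 4.
No size-4 selection achieves below 4.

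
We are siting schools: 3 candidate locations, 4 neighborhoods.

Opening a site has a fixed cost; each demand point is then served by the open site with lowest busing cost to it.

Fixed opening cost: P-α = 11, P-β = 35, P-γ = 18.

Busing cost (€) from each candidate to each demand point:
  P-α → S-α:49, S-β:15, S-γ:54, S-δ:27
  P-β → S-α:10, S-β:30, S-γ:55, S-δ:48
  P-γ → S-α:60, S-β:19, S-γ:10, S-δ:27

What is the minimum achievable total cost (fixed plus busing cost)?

119

Open {P-β, P-γ}: assign each demand point to its cheapest open site.
  S-α→P-β 10, S-β→P-γ 19, S-γ→P-γ 10, S-δ→P-γ 27
  busing cost 66, fixed 53 → total 119.
Compare {P-α, P-β, P-γ}: busing cost 62 + fixed 64 = 126.
Compare {P-α, P-γ}: busing cost 101 + fixed 29 = 130.
Compare {P-γ}: busing cost 116 + fixed 18 = 134.
All other subsets cost ≥ 126. Minimum total cost: 119.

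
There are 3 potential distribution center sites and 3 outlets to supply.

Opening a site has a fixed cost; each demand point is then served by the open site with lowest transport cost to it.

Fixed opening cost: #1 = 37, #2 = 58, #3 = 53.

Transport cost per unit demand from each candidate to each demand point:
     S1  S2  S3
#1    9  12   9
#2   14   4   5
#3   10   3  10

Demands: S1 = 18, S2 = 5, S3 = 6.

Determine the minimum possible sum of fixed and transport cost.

307

Open {#1, #2}: assign each demand point to its cheapest open site.
  S1→#1 18×9=162, S2→#2 5×4=20, S3→#2 6×5=30
  transport cost 212, fixed 95 → total 307.
Compare {#3}: transport cost 255 + fixed 53 = 308.
Compare {#1}: transport cost 276 + fixed 37 = 313.
Compare {#1, #3}: transport cost 231 + fixed 90 = 321.
All other subsets cost ≥ 308. Minimum total cost: 307.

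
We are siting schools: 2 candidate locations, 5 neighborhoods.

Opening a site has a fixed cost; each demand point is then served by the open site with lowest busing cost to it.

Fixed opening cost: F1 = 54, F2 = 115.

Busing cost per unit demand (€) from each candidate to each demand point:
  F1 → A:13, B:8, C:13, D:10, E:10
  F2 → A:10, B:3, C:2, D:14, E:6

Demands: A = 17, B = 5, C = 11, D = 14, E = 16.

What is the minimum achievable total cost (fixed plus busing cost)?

612

Open {F1, F2}: assign each demand point to its cheapest open site.
  A→F2 17×10=170, B→F2 5×3=15, C→F2 11×2=22, D→F1 14×10=140, E→F2 16×6=96
  busing cost 443, fixed 169 → total 612.
Compare {F2}: busing cost 499 + fixed 115 = 614.
Compare {F1}: busing cost 704 + fixed 54 = 758.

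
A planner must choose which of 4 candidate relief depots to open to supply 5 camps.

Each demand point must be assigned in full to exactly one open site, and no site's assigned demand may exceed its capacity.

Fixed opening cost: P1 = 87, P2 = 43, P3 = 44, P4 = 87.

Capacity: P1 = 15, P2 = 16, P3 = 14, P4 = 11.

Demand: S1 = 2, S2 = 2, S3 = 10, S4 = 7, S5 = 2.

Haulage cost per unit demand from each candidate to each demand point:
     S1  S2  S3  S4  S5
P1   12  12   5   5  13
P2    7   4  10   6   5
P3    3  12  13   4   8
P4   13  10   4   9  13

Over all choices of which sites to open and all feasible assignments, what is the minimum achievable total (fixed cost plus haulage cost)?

239

Open {P2, P3}; cheapest assignment that respects the capacities:
  P2 (cap 16, load 14): S2, S3, S5 — cost 2×4 + 10×10 + 2×5 = 118
  P3 (cap 14, load 9): S1, S4 — cost 2×3 + 7×4 = 34
  Shipping 152, fixed 87 → total 239.
  Any other capacity-feasible assignment to {P2, P3} ships for at least 152.
Compare {P2, P4}: its best feasible assignment gives total 244.
Compare {P3, P4}: its best feasible assignment gives total 245.
Every other set of open sites that can feasibly serve all demand totals ≥ 244 even under its best assignment. Minimum: 239.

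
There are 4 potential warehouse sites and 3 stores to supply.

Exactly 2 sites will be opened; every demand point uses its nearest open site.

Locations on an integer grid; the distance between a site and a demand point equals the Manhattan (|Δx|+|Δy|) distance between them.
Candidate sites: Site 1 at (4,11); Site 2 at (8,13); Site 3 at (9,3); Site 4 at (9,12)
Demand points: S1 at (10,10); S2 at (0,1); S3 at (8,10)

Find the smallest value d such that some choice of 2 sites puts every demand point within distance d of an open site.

11

Open {Site 1, Site 3}.
  Farthest demand point is S2 at distance 11 (to Site 3); all others are ≤ 11.
With {Site 2, Site 3} the worst case is 11.
With {Site 3, Site 4} the worst case is 11.
No size-2 selection achieves below 11.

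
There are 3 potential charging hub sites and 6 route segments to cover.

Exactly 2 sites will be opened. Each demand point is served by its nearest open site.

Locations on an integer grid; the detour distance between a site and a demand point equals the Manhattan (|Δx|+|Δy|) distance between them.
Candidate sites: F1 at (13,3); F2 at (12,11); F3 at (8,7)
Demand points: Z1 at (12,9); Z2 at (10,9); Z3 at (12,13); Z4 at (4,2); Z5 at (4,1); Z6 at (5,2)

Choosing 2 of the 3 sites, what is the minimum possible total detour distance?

35

Open {F2, F3}.
  Z1→F2 2, Z2→F2 4, Z3→F2 2, Z4→F3 9, Z5→F3 10, Z6→F3 8  ⇒ total 35.
Compare {F1, F2}: total 38.
Compare {F1, F3}: total 47.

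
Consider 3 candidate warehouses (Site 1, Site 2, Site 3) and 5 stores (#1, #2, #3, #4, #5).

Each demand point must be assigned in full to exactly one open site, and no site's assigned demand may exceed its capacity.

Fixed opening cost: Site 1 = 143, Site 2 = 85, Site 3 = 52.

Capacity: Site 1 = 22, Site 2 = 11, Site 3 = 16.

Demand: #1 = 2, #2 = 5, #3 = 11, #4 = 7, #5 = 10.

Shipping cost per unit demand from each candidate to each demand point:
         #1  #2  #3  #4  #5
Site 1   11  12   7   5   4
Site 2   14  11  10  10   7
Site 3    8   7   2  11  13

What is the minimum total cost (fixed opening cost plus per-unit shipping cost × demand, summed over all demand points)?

349

Open {Site 1, Site 3}; cheapest assignment that respects the capacities:
  Site 1 (cap 22, load 19): #1, #4, #5 — cost 2×11 + 7×5 + 10×4 = 97
  Site 3 (cap 16, load 16): #2, #3 — cost 5×7 + 11×2 = 57
  Shipping 154, fixed 195 → total 349.
  Any other capacity-feasible assignment to {Site 1, Site 3} ships for at least 154.
Compare {Site 1, Site 2, Site 3}: its best feasible assignment gives total 434.
Every other set of open sites that can feasibly serve all demand totals ≥ 434 even under its best assignment. Minimum: 349.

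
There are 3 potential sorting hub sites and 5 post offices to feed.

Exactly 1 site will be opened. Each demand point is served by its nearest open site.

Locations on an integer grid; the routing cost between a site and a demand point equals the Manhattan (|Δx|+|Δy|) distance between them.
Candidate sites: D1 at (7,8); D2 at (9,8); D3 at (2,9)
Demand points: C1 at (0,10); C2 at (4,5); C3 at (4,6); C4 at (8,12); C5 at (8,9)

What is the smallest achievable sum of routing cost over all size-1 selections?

Open {D1}.
  C1→D1 9, C2→D1 6, C3→D1 5, C4→D1 5, C5→D1 2  ⇒ total 27.
Compare {D3}: total 29.
Compare {D2}: total 33.

27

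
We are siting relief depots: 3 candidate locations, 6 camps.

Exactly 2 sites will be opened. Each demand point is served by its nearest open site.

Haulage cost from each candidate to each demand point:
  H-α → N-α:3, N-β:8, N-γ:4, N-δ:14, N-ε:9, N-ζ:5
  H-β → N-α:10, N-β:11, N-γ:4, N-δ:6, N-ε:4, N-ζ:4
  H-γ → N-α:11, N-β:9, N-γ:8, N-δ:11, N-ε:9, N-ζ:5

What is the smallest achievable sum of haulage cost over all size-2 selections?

Open {H-α, H-β}.
  N-α→H-α 3, N-β→H-α 8, N-γ→H-α 4, N-δ→H-β 6, N-ε→H-β 4, N-ζ→H-β 4  ⇒ total 29.
Compare {H-β, H-γ}: total 37.
Compare {H-α, H-γ}: total 40.

29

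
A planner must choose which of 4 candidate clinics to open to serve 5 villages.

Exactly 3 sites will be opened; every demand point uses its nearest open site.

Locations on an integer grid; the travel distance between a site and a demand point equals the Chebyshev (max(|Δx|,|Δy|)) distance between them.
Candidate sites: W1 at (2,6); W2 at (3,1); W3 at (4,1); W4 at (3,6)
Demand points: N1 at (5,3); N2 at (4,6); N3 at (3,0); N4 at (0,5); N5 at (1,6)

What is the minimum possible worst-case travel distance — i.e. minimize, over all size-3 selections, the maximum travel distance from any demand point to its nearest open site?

2

Open {W1, W2, W3}.
  Farthest demand point is N1 at travel distance 2 (to W2); all others are ≤ 2.
With {W1, W2, W4} the worst case is 2.
With {W1, W3, W4} the worst case is 2.
No size-3 selection achieves below 2.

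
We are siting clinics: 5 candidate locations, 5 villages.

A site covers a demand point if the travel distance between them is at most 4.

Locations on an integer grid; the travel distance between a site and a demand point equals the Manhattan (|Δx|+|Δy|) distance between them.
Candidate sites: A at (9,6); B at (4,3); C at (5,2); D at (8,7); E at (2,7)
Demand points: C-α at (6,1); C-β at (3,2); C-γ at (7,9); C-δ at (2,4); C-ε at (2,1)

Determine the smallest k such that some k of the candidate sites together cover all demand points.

Coverage sets (demand points within 4 of each site):
  A: {}
  B: {C-α, C-β, C-δ, C-ε}
  C: {C-α, C-β, C-ε}
  D: {C-γ}
  E: {C-δ}
No single site covers all 5 demand points.
But {B, D} covers everything, so the minimum is 2.

2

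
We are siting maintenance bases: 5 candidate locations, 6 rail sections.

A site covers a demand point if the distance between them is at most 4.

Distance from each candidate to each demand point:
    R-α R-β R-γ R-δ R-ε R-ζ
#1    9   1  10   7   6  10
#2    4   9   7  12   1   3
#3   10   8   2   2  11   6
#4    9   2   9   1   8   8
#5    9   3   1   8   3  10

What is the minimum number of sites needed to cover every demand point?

3

Coverage sets (demand points within 4 of each site):
  #1: {R-β}
  #2: {R-α, R-ε, R-ζ}
  #3: {R-γ, R-δ}
  #4: {R-β, R-δ}
  #5: {R-β, R-γ, R-ε}
No 2 sites suffice: every size-2 union leaves at least one demand point uncovered.
But {#1, #2, #3} covers everything, so the minimum is 3.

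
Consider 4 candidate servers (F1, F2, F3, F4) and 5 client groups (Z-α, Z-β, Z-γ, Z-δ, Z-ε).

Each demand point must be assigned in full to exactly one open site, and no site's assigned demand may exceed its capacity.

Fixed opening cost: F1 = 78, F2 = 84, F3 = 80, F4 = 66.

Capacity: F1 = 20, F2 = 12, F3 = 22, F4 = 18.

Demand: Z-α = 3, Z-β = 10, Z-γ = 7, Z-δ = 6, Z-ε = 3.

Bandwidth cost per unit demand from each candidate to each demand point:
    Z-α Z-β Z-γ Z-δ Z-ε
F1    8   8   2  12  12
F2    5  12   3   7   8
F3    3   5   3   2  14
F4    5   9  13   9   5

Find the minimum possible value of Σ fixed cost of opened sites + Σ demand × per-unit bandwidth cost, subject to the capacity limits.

Open {F1, F3}; cheapest assignment that respects the capacities:
  F1 (cap 20, load 10): Z-γ, Z-ε — cost 7×2 + 3×12 = 50
  F3 (cap 22, load 19): Z-α, Z-β, Z-δ — cost 3×3 + 10×5 + 6×2 = 71
  Shipping 121, fixed 158 → total 279.
  Any other capacity-feasible assignment to {F1, F3} ships for at least 121.
Compare {F2, F3}: its best feasible assignment gives total 280.
Compare {F3, F4}: its best feasible assignment gives total 293.
Every other set of open sites that can feasibly serve all demand totals ≥ 280 even under its best assignment. Minimum: 279.

279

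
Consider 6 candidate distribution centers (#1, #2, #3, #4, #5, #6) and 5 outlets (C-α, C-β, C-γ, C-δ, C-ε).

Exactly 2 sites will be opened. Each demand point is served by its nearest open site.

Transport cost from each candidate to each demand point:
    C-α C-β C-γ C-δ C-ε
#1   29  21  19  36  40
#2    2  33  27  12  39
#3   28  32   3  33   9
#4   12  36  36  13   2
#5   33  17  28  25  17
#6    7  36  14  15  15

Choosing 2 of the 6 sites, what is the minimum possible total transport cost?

Open {#2, #3}.
  C-α→#2 2, C-β→#3 32, C-γ→#3 3, C-δ→#2 12, C-ε→#3 9  ⇒ total 58.
Compare {#3, #4}: total 62.
Compare {#3, #6}: total 66.
No size-2 selection does better; minimum is 58.

58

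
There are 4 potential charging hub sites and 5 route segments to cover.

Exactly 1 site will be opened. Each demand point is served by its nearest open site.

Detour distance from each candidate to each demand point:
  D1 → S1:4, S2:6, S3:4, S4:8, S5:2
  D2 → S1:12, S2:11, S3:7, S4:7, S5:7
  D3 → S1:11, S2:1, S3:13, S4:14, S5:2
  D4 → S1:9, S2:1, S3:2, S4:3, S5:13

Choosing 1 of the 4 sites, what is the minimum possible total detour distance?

24

Open {D1}.
  S1→D1 4, S2→D1 6, S3→D1 4, S4→D1 8, S5→D1 2  ⇒ total 24.
Compare {D4}: total 28.
Compare {D3}: total 41.
No size-1 selection does better; minimum is 24.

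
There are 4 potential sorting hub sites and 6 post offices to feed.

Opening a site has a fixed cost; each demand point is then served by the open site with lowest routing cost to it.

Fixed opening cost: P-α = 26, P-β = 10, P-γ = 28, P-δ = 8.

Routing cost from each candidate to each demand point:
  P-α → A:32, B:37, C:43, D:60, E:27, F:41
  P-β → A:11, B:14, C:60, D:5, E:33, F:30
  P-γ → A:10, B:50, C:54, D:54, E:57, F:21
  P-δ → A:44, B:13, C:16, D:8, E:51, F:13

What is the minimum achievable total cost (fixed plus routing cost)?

109

Open {P-β, P-δ}: assign each demand point to its cheapest open site.
  A→P-β 11, B→P-δ 13, C→P-δ 16, D→P-β 5, E→P-β 33, F→P-δ 13
  routing cost 91, fixed 18 → total 109.
Compare {P-α, P-β, P-δ}: routing cost 85 + fixed 44 = 129.
Compare {P-β, P-γ, P-δ}: routing cost 90 + fixed 46 = 136.
Compare {P-α, P-δ}: routing cost 109 + fixed 34 = 143.
All other subsets cost ≥ 129. Minimum total cost: 109.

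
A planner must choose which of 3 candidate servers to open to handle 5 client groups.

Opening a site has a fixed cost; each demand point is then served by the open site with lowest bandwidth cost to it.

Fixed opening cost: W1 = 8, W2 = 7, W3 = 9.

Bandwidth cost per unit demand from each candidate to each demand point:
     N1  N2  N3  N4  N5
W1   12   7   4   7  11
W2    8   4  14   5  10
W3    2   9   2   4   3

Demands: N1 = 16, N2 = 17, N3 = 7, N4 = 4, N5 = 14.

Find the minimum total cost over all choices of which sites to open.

Open {W2, W3}: assign each demand point to its cheapest open site.
  N1→W3 16×2=32, N2→W2 17×4=68, N3→W3 7×2=14, N4→W3 4×4=16, N5→W3 14×3=42
  bandwidth cost 172, fixed 16 → total 188.
Compare {W1, W2, W3}: bandwidth cost 172 + fixed 24 = 196.
Compare {W1, W3}: bandwidth cost 223 + fixed 17 = 240.
Compare {W3}: bandwidth cost 257 + fixed 9 = 266.
All other subsets cost ≥ 196. Minimum total cost: 188.

188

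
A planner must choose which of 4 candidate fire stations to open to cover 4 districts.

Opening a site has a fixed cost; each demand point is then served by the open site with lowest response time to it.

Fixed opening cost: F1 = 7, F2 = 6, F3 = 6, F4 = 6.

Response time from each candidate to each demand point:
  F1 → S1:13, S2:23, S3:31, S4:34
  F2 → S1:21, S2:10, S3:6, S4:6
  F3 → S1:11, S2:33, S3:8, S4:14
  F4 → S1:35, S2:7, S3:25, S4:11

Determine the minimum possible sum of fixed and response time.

45

Open {F2, F3}: assign each demand point to its cheapest open site.
  S1→F3 11, S2→F2 10, S3→F2 6, S4→F2 6
  response time 33, fixed 12 → total 45.
Compare {F1, F2}: response time 35 + fixed 13 = 48.
Compare {F2, F3, F4}: response time 30 + fixed 18 = 48.
Compare {F2}: response time 43 + fixed 6 = 49.
All other subsets cost ≥ 48. Minimum total cost: 45.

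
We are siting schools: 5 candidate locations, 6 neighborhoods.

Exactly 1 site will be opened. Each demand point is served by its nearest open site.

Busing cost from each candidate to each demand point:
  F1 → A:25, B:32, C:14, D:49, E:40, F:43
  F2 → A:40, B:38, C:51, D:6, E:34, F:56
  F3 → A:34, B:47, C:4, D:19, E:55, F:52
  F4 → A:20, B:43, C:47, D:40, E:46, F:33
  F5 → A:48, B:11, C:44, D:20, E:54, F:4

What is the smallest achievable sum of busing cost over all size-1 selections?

Open {F5}.
  A→F5 48, B→F5 11, C→F5 44, D→F5 20, E→F5 54, F→F5 4  ⇒ total 181.
Compare {F1}: total 203.
Compare {F3}: total 211.
No size-1 selection does better; minimum is 181.

181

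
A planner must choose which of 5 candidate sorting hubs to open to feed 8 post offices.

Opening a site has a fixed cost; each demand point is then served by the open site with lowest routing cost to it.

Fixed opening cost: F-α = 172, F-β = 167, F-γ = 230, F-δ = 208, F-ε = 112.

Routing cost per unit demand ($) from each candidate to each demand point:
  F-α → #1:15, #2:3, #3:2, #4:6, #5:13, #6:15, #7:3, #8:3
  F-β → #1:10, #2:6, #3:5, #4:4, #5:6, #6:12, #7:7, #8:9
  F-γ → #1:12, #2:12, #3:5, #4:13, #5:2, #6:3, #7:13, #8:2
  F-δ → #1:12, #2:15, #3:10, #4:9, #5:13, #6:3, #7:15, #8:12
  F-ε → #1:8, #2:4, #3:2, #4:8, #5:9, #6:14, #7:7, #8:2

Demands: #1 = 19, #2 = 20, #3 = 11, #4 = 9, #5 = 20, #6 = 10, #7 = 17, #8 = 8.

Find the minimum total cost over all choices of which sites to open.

Open {F-γ, F-ε}: assign each demand point to its cheapest open site.
  #1→F-ε 19×8=152, #2→F-ε 20×4=80, #3→F-ε 11×2=22, #4→F-ε 9×8=72, #5→F-γ 20×2=40, #6→F-γ 10×3=30, #7→F-ε 17×7=119, #8→F-γ 8×2=16
  routing cost 531, fixed 342 → total 873.
Compare {F-ε}: routing cost 781 + fixed 112 = 893.
Compare {F-α, F-γ}: routing cost 501 + fixed 402 = 903.
Compare {F-α, F-γ, F-ε}: routing cost 425 + fixed 514 = 939.
All other subsets cost ≥ 893. Minimum total cost: 873.

873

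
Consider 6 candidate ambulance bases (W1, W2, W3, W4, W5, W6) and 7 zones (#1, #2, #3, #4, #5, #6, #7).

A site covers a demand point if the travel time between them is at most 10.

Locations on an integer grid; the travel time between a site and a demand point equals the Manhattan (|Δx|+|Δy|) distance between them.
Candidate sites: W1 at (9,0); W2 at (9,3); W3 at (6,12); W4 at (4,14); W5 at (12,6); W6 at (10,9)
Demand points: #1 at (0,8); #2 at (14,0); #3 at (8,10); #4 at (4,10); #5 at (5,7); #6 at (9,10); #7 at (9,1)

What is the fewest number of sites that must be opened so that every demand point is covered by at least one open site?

2

Coverage sets (demand points within 10 of each site):
  W1: {#2, #6, #7}
  W2: {#2, #3, #5, #6, #7}
  W3: {#1, #3, #4, #5, #6}
  W4: {#1, #3, #4, #5, #6}
  W5: {#2, #3, #5, #6, #7}
  W6: {#3, #4, #5, #6, #7}
No single site covers all 7 demand points.
But {W1, W3} covers everything, so the minimum is 2.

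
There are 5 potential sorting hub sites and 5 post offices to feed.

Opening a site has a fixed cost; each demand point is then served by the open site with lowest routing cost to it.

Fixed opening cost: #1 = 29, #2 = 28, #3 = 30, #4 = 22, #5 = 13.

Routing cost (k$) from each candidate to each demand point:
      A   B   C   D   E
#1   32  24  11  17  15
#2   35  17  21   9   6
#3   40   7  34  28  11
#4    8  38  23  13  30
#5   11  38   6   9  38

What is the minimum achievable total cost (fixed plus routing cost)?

87

Open {#3, #5}: assign each demand point to its cheapest open site.
  A→#5 11, B→#3 7, C→#5 6, D→#5 9, E→#3 11
  routing cost 44, fixed 43 → total 87.
Compare {#2, #5}: routing cost 49 + fixed 41 = 90.
Compare {#3, #4, #5}: routing cost 41 + fixed 65 = 106.
Compare {#1, #5}: routing cost 65 + fixed 42 = 107.
All other subsets cost ≥ 90. Minimum total cost: 87.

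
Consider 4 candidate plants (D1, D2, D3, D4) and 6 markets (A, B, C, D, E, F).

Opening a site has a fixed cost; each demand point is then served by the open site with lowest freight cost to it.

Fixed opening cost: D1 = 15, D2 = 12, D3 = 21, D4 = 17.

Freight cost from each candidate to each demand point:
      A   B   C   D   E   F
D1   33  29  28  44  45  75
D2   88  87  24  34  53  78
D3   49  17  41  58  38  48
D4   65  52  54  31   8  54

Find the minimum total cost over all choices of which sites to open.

Open {D1, D4}: assign each demand point to its cheapest open site.
  A→D1 33, B→D1 29, C→D1 28, D→D4 31, E→D4 8, F→D4 54
  freight cost 183, fixed 32 → total 215.
Compare {D1, D3, D4}: freight cost 165 + fixed 53 = 218.
Compare {D1, D2, D4}: freight cost 179 + fixed 44 = 223.
Compare {D1, D2, D3, D4}: freight cost 161 + fixed 65 = 226.
All other subsets cost ≥ 218. Minimum total cost: 215.

215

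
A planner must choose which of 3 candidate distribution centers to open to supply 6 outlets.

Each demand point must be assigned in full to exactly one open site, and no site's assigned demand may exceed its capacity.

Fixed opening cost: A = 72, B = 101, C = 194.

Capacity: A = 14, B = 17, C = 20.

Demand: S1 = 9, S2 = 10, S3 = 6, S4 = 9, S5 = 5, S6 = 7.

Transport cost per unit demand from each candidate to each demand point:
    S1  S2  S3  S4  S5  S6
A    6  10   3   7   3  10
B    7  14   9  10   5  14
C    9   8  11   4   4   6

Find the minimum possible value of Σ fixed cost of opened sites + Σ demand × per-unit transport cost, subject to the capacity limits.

Open {A, B, C}; cheapest assignment that respects the capacities:
  A (cap 14, load 13): S3, S6 — cost 6×3 + 7×10 = 88
  B (cap 17, load 14): S1, S5 — cost 9×7 + 5×5 = 88
  C (cap 20, load 19): S2, S4 — cost 10×8 + 9×4 = 116
  Shipping 292, fixed 367 → total 659.
  Any other capacity-feasible assignment to {A, B, C} ships for at least 292.
Total demand is 46 and no other set of sites has combined capacity ≥ 46, so {A, B, C} is the only feasible choice of open sites. Minimum: 659.

659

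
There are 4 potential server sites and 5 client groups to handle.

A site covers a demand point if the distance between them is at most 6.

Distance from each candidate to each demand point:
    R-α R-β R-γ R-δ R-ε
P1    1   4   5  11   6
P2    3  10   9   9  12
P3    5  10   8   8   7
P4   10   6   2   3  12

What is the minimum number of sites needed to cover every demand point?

Coverage sets (demand points within 6 of each site):
  P1: {R-α, R-β, R-γ, R-ε}
  P2: {R-α}
  P3: {R-α}
  P4: {R-β, R-γ, R-δ}
No single site covers all 5 demand points.
But {P1, P4} covers everything, so the minimum is 2.

2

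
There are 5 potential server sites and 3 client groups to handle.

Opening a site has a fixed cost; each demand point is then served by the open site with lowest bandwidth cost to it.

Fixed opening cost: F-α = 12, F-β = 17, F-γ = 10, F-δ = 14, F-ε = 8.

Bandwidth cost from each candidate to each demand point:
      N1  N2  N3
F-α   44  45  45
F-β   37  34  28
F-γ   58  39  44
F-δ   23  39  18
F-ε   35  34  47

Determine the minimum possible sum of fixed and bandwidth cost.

Open {F-δ}: assign each demand point to its cheapest open site.
  N1→F-δ 23, N2→F-δ 39, N3→F-δ 18
  bandwidth cost 80, fixed 14 → total 94.
Compare {F-δ, F-ε}: bandwidth cost 75 + fixed 22 = 97.
Compare {F-γ, F-δ}: bandwidth cost 80 + fixed 24 = 104.
Compare {F-α, F-δ}: bandwidth cost 80 + fixed 26 = 106.
All other subsets cost ≥ 97. Minimum total cost: 94.

94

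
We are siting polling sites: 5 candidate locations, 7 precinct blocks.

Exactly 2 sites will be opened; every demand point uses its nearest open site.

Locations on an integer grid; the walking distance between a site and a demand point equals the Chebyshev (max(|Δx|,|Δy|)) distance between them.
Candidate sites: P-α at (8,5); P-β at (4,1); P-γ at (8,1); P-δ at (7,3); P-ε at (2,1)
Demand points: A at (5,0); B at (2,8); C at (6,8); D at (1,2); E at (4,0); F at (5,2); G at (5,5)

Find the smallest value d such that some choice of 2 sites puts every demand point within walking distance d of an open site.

5

Open {P-β, P-δ}.
  Farthest demand point is B at walking distance 5 (to P-δ); all others are ≤ 5.
With {P-δ, P-ε} the worst case is 5.
With {P-α, P-β} the worst case is 6.
No size-2 selection achieves below 5.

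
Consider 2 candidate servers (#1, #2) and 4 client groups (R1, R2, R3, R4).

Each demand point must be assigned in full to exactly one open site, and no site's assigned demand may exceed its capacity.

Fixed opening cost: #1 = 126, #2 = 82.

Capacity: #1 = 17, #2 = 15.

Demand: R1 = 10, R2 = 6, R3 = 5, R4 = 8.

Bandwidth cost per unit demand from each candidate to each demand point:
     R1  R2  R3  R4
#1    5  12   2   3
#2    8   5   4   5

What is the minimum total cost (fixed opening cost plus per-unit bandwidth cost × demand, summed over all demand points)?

338

Open {#1, #2}; cheapest assignment that respects the capacities:
  #1 (cap 17, load 15): R1, R3 — cost 10×5 + 5×2 = 60
  #2 (cap 15, load 14): R2, R4 — cost 6×5 + 8×5 = 70
  Shipping 130, fixed 208 → total 338.
  Any other capacity-feasible assignment to {#1, #2} ships for at least 130.
Total demand is 29 and no other set of sites has combined capacity ≥ 29, so {#1, #2} is the only feasible choice of open sites. Minimum: 338.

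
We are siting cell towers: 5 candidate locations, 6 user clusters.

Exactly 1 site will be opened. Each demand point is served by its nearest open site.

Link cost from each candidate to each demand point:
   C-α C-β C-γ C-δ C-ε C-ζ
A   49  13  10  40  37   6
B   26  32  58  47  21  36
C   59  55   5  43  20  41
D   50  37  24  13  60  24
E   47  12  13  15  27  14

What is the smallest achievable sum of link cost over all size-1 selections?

Open {E}.
  C-α→E 47, C-β→E 12, C-γ→E 13, C-δ→E 15, C-ε→E 27, C-ζ→E 14  ⇒ total 128.
Compare {A}: total 155.
Compare {D}: total 208.
No size-1 selection does better; minimum is 128.

128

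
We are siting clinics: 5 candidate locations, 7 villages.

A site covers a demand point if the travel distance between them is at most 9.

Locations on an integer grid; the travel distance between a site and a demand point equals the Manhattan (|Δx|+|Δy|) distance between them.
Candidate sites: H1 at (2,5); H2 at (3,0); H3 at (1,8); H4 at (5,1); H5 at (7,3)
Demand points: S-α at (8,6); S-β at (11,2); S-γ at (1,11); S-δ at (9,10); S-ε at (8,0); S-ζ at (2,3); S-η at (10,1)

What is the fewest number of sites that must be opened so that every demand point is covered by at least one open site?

2

Coverage sets (demand points within 9 of each site):
  H1: {S-α, S-γ, S-ζ}
  H2: {S-ε, S-ζ, S-η}
  H3: {S-α, S-γ, S-ζ}
  H4: {S-α, S-β, S-ε, S-ζ, S-η}
  H5: {S-α, S-β, S-δ, S-ε, S-ζ, S-η}
No single site covers all 7 demand points.
But {H1, H5} covers everything, so the minimum is 2.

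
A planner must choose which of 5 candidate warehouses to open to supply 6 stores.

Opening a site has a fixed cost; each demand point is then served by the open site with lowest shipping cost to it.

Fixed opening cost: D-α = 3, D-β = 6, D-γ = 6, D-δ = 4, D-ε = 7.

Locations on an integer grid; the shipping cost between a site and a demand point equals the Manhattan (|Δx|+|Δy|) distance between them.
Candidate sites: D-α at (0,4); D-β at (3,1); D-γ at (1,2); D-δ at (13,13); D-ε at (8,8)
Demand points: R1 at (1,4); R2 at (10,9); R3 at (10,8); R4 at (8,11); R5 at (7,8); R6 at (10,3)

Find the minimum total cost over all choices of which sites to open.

Open {D-α, D-ε}: assign each demand point to its cheapest open site.
  R1→D-α 1, R2→D-ε 3, R3→D-ε 2, R4→D-ε 3, R5→D-ε 1, R6→D-ε 7
  shipping cost 17, fixed 10 → total 27.
Compare {D-γ, D-ε}: shipping cost 18 + fixed 13 = 31.
Compare {D-α, D-δ, D-ε}: shipping cost 17 + fixed 14 = 31.
Compare {D-α, D-β, D-ε}: shipping cost 17 + fixed 16 = 33.
All other subsets cost ≥ 31. Minimum total cost: 27.

27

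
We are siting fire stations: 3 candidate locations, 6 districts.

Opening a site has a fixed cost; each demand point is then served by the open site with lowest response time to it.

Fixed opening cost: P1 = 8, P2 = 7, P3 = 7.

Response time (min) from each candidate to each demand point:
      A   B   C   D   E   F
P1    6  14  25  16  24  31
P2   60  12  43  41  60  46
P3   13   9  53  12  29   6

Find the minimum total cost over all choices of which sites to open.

97

Open {P1, P3}: assign each demand point to its cheapest open site.
  A→P1 6, B→P3 9, C→P1 25, D→P3 12, E→P1 24, F→P3 6
  response time 82, fixed 15 → total 97.
Compare {P1, P2, P3}: response time 82 + fixed 22 = 104.
Compare {P1}: response time 116 + fixed 8 = 124.
Compare {P2, P3}: response time 112 + fixed 14 = 126.
All other subsets cost ≥ 104. Minimum total cost: 97.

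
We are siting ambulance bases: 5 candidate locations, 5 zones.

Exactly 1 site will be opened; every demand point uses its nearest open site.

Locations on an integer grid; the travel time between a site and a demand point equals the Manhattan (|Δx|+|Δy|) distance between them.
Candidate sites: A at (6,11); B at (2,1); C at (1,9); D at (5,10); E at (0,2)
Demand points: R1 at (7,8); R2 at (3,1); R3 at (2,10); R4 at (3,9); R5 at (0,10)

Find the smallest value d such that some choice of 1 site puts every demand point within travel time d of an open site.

Open {C}.
  Farthest demand point is R2 at travel time 10 (to C); all others are ≤ 10.
With {D} the worst case is 11.
With {B} the worst case is 12.
No size-1 selection achieves below 10.

10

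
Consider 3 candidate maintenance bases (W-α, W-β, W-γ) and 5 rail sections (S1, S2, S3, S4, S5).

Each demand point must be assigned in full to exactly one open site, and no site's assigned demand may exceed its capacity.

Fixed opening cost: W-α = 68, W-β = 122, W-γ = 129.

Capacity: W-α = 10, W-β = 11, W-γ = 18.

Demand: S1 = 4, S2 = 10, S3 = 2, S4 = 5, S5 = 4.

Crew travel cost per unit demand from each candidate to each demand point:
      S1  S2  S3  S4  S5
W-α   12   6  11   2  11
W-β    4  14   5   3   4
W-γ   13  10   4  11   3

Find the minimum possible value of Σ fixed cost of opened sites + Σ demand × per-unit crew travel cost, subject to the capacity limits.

Open {W-α, W-γ}; cheapest assignment that respects the capacities:
  W-α (cap 10, load 9): S1, S4 — cost 4×12 + 5×2 = 58
  W-γ (cap 18, load 16): S2, S3, S5 — cost 10×10 + 2×4 + 4×3 = 120
  Shipping 178, fixed 197 → total 375.
  Any other capacity-feasible assignment to {W-α, W-γ} ships for at least 178.
Compare {W-β, W-γ}: its best feasible assignment gives total 402.
Compare {W-α, W-β, W-γ}: its best feasible assignment gives total 430.
Every other set of open sites that can feasibly serve all demand totals ≥ 402 even under its best assignment. Minimum: 375.

375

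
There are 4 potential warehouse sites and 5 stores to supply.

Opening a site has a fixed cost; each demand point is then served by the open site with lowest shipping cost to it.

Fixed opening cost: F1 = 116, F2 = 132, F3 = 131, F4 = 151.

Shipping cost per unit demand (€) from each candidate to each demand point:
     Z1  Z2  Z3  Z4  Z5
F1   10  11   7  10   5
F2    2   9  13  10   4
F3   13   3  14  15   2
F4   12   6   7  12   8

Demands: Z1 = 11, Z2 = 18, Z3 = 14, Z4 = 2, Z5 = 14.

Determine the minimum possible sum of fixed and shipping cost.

Open {F1, F3}: assign each demand point to its cheapest open site.
  Z1→F1 11×10=110, Z2→F3 18×3=54, Z3→F1 14×7=98, Z4→F1 2×10=20, Z5→F3 14×2=28
  shipping cost 310, fixed 247 → total 557.
Compare {F2, F3}: shipping cost 306 + fixed 263 = 569.
Compare {F2}: shipping cost 442 + fixed 132 = 574.
Compare {F3}: shipping cost 451 + fixed 131 = 582.
All other subsets cost ≥ 569. Minimum total cost: 557.

557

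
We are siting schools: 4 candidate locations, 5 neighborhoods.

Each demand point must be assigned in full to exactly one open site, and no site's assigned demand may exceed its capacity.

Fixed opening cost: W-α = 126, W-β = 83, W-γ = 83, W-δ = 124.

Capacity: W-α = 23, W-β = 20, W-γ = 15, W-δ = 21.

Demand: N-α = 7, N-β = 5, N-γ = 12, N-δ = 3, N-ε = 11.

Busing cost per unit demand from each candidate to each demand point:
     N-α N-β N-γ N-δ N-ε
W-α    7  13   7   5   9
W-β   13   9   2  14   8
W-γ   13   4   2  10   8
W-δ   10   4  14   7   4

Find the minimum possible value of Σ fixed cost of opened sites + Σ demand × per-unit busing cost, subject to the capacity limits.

407

Open {W-β, W-δ}; cheapest assignment that respects the capacities:
  W-β (cap 20, load 19): N-α, N-γ — cost 7×13 + 12×2 = 115
  W-δ (cap 21, load 19): N-β, N-δ, N-ε — cost 5×4 + 3×7 + 11×4 = 85
  Shipping 200, fixed 207 → total 407.
  Any other capacity-feasible assignment to {W-β, W-δ} ships for at least 200.
Compare {W-α, W-β}: its best feasible assignment gives total 441.
Compare {W-α, W-δ}: its best feasible assignment gives total 462.
Every other set of open sites that can feasibly serve all demand totals ≥ 441 even under its best assignment. Minimum: 407.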